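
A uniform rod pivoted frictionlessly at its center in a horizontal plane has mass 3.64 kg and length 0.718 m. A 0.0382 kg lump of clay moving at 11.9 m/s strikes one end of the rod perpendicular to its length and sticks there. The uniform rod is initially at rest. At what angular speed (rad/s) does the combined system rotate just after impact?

|ω_f| ≈ 1.01 rad/s

About the pivot the impulsive forces during the collision are internal, so angular momentum about that axis is conserved.
I_p = (1/12)(3.64)(0.718)² = 0.1564 kg·m². Taking the sense of the lump of clay's angular momentum as positive, L_{lump} = m v R = (0.0382)(11.9)(0.718/2) = 0.1632 kg·m²/s.
L_i = 0 + 0.1632 = 0.1632 kg·m²/s.
After sticking, I_f = I_p + m R² = 0.1564 + (0.0382)(0.718/2)² = 0.1613 kg·m².
ω_f = L_i / I_f = 0.1632 / 0.1613 = 1.012 rad/s.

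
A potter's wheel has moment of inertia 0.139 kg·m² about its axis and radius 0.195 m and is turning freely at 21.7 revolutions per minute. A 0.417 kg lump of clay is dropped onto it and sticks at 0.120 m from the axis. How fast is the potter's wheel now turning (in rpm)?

No external torque acts about the axis; L_before = L_after.
Added inertia Σmr² = (0.417)(0.120)² = 0.006005 kg·m²; I_f = 0.1390 + 0.006005 = 0.1450 kg·m².
ω_f = I_p ω_i / I_f = (0.1390)(21.7) / 0.1450 = 20.80 rpm.

ω_f ≈ 20.8 rpm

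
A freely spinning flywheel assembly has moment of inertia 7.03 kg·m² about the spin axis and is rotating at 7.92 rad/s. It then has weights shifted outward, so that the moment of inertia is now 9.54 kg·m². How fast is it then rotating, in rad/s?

With no external torque about the axis, L is conserved: I₁ω₁ = I₂ω₂.
ω₂ = I₁ω₁ / I₂ = (7.030)(7.92 rad/s) / (9.540) = 5.836 rad/s.

ω₂ ≈ 5.84 rad/s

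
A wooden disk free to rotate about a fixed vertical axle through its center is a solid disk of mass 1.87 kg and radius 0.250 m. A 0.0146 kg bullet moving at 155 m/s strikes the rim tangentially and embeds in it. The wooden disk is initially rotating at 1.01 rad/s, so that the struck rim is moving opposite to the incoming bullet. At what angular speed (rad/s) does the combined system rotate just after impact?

|ω_f| ≈ 8.54 rad/s

The axle reaction passes through the axle and exerts no torque about it; angular momentum about the axle is conserved through the impact.
I_p = ½(1.87)(0.250)² = 0.05844 kg·m². Taking the sense of the bullet's angular momentum as positive, L_{bullet} = m v R = (0.0146)(155)(0.250) = 0.5657 kg·m²/s.
L_i = −I_p ω_p + m v R = −(0.05844)(1.01) + 0.5657 = 0.5067 kg·m²/s.
After sticking, I_f = I_p + m R² = 0.05844 + (0.0146)(0.250)² = 0.05935 kg·m².
ω_f = L_i / I_f = 0.5067 / 0.05935 = 8.538 rad/s.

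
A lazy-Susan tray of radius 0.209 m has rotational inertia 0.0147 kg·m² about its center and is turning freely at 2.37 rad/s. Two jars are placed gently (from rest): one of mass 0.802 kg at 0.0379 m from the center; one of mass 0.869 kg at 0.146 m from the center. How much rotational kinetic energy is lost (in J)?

energy lost ≈ 0.0236 J

No external torque acts about the center; L_before = L_after.
Added inertia Σmr² = (0.802)(0.0379)² + (0.869)(0.146)² = 0.01968 kg·m²; I_f = 0.01470 + 0.01968 = 0.03438 kg·m².
ω_f = I_p ω_i / I_f = (0.01470)(2.37) / 0.03438 = 1.013 rad/s.
KE_i = ½(0.01470)(2.370 rad/s)² = 0.04128 J; KE_f = ½(0.03438)(1.013)² = 0.01765 J.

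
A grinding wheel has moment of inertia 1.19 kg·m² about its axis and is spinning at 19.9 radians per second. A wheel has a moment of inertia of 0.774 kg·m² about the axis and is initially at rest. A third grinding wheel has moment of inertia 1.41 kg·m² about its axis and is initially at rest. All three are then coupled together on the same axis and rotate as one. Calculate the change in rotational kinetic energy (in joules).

The coupling torques are internal; angular momentum about the shared axis is conserved.
Taking A's sense as positive: L = (1.190)(19.9) = 23.68 kg·m²·rad/s.
Combined I = 1.190 + 0.7740 + 1.410 = 3.374 kg·m².
ω_f = L / I = 23.68 / 3.374 = 7.019 rad/s.
KE_i = ½ΣIω² = 235.6 J; KE_f = ½(3.374)(7.019)² = 83.10 J.

ΔKE ≈ -153 J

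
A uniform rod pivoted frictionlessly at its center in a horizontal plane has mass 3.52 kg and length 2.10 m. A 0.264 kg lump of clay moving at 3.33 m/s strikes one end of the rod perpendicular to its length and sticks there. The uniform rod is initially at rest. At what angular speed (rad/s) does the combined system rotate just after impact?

The axle reaction passes through the pivot and exerts no torque about it; angular momentum about the pivot is conserved through the impact.
I_p = (1/12)(3.52)(2.10)² = 1.294 kg·m². Taking the sense of the lump of clay's angular momentum as positive, L_{lump} = m v R = (0.264)(3.33)(2.10/2) = 0.9231 kg·m²/s.
L_i = 0 + 0.9231 = 0.9231 kg·m²/s.
After sticking, I_f = I_p + m R² = 1.294 + (0.264)(2.10/2)² = 1.585 kg·m².
ω_f = L_i / I_f = 0.9231 / 1.585 = 0.5825 rad/s.

|ω_f| ≈ 0.583 rad/s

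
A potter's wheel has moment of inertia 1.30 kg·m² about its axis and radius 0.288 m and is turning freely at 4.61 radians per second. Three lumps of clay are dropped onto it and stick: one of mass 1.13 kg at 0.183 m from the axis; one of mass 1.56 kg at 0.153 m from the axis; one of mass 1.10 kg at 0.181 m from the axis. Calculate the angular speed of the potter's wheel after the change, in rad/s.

No external torque acts about the axis; L_before = L_after.
Added inertia Σmr² = (1.13)(0.183)² + (1.56)(0.153)² + (1.10)(0.181)² = 0.1104 kg·m²; I_f = 1.300 + 0.1104 = 1.410 kg·m².
ω_f = I_p ω_i / I_f = (1.300)(4.61) / 1.410 = 4.249 rad/s.

ω_f ≈ 4.25 rad/s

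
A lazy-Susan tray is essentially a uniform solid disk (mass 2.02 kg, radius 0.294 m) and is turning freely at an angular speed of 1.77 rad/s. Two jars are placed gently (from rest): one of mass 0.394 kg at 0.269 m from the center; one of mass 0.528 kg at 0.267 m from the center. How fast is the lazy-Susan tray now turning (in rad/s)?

The added mass arrives with no angular momentum about the center, and any external torque about the center is negligible, so the system's angular momentum is conserved.
I_p = ½(2.02)(0.294)² = 0.08730 kg·m².
Added inertia Σmr² = (0.394)(0.269)² + (0.528)(0.267)² = 0.06615 kg·m²; I_f = 0.08730 + 0.06615 = 0.1535 kg·m².
ω_f = I_p ω_i / I_f = (0.08730)(1.77) / 0.1535 = 1.007 rad/s.

ω_f ≈ 1.01 rad/s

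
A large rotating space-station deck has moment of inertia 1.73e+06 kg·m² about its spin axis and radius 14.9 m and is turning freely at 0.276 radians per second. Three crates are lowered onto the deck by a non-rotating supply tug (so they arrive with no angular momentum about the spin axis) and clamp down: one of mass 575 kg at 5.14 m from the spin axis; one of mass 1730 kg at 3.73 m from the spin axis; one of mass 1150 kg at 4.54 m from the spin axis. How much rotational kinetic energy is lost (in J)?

The added mass arrives with no angular momentum about the spin axis, and any external torque about the spin axis is negligible, so the system's angular momentum is conserved.
Added inertia Σmr² = (575)(5.14)² + (1730)(3.73)² + (1150)(4.54)² = 62960 kg·m²; I_f = 1.730e+06 + 62960 = 1.793e+06 kg·m².
ω_f = I_p ω_i / I_f = (1.730e+06)(0.276) / 1.793e+06 = 0.2663 rad/s.
KE_i = ½(1.730e+06)(0.2760 rad/s)² = 65890 J; KE_f = ½(1.793e+06)(0.2663)² = 63580 J.

energy lost ≈ 2310 J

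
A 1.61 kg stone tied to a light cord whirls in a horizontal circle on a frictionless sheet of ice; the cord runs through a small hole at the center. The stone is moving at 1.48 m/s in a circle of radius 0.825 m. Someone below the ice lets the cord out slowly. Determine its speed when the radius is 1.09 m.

Central (radial) force ⇒ zero torque about the center ⇒ m v r is constant.
v₂ = v₁ r₁ / r₂ = (1.48)(0.825) / (1.09) = 1.120 m/s.

v₂ ≈ 1.12 m/s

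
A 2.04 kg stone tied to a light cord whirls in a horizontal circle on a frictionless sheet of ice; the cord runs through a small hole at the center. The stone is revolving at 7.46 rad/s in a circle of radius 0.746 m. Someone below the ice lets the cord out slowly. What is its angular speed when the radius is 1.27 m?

ω₂ ≈ 2.57 rad/s

No torque about the axis ⇒ m r₁² ω₁ = m r₂² ω₂.
ω₂ = ω₁ (r₁/r₂)² = (7.46)(0.746/1.27)² = 2.574 rad/s.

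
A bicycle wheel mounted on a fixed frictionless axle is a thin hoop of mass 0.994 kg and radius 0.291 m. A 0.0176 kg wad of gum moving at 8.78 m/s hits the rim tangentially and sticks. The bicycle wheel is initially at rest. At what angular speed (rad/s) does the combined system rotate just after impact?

About the axle the impulsive forces during the collision are internal, so angular momentum about that axis is conserved.
I_p = (0.994)(0.291)² = 0.08417 kg·m². Taking the sense of the wad of gum's angular momentum as positive, L_{wad} = m v R = (0.0176)(8.78)(0.291) = 0.04497 kg·m²/s.
L_i = 0 + 0.04497 = 0.04497 kg·m²/s.
After sticking, I_f = I_p + m R² = 0.08417 + (0.0176)(0.291)² = 0.08566 kg·m².
ω_f = L_i / I_f = 0.04497 / 0.08566 = 0.5249 rad/s.

|ω_f| ≈ 0.525 rad/s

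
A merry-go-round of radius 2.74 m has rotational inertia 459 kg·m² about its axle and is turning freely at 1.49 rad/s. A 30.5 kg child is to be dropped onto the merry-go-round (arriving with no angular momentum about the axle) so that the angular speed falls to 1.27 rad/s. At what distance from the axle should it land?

No external torque acts about the axle; L_before = L_after.
I_p ω_i = (I_p + m r²) ω_f ⇒ m r² = I_p(ω_i/ω_f − 1) = 459.0(1.49/1.27 − 1) = 79.51 kg·m².
r = √(79.51/30.5) = 1.615 m.

r ≈ 1.61 m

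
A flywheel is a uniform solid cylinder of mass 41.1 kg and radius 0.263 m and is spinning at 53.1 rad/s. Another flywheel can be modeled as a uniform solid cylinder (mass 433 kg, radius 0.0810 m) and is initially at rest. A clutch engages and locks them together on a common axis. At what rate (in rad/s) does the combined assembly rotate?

|ω_f| ≈ 26.6 rad/s

The coupling torques are internal; angular momentum about the shared axis is conserved.
Moments of inertia: I_A = ½(41.1)(0.263)² = 1.421 kg·m²; I_B = ½(433)(0.0810)² = 1.420 kg·m².
Taking A's sense as positive: L = (1.421)(53.1) = 75.48 kg·m²·rad/s.
Combined I = 1.421 + 1.420 = 2.842 kg·m².
ω_f = L / I = 75.48 / 2.842 = 26.56 rad/s.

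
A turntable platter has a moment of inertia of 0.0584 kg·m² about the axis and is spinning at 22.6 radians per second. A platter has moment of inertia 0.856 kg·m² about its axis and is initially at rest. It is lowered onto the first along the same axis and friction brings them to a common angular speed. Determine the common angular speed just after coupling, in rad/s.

No external torque acts about the common axis, so total angular momentum is conserved.
Taking A's sense as positive: L = (0.05840)(22.6) = 1.320 kg·m²·rad/s.
Combined I = 0.05840 + 0.8560 = 0.9144 kg·m².
ω_f = L / I = 1.320 / 0.9144 = 1.443 rad/s.

|ω_f| ≈ 1.44 rad/s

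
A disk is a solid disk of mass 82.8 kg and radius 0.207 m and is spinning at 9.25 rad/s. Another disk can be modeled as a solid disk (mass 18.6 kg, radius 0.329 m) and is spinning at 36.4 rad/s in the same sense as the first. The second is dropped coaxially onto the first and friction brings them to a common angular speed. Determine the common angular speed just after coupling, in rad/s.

No external torque acts about the common axis, so total angular momentum is conserved.
Moments of inertia: I_A = ½(82.8)(0.207)² = 1.774 kg·m²; I_B = ½(18.6)(0.329)² = 1.007 kg·m².
Taking A's sense as positive: L = (1.774)(9.25) + (1.007)(36.4) = 53.05 kg·m²·rad/s.
Combined I = 1.774 + 1.007 = 2.781 kg·m².
ω_f = L / I = 53.05 / 2.781 = 19.08 rad/s.

|ω_f| ≈ 19.1 rad/s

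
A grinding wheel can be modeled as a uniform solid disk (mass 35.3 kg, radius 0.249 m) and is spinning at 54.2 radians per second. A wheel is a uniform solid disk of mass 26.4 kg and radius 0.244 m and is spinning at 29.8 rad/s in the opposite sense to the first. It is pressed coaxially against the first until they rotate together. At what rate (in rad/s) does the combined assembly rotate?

|ω_f| ≈ 19.1 rad/s

The coupling torques are internal; angular momentum about the shared axis is conserved.
Moments of inertia: I_A = ½(35.3)(0.249)² = 1.094 kg·m²; I_B = ½(26.4)(0.244)² = 0.7859 kg·m².
Taking A's sense as positive: L = (1.094)(54.2) − (0.7859)(29.8) = 35.89 kg·m²·rad/s.
Combined I = 1.094 + 0.7859 = 1.880 kg·m².
ω_f = L / I = 35.89 / 1.880 = 19.09 rad/s.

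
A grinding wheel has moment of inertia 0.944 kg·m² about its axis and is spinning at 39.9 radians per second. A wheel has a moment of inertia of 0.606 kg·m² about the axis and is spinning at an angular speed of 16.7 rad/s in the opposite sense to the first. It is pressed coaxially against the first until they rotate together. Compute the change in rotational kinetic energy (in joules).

ΔKE ≈ -591 J

The coupling torques are internal; angular momentum about the shared axis is conserved.
Taking A's sense as positive: L = (0.9440)(39.9) − (0.6060)(16.7) = 27.55 kg·m²·rad/s.
Combined I = 0.9440 + 0.6060 = 1.550 kg·m².
ω_f = L / I = 27.55 / 1.550 = 17.77 rad/s.
KE_i = ½ΣIω² = 835.9 J; KE_f = ½(1.550)(17.77)² = 244.8 J.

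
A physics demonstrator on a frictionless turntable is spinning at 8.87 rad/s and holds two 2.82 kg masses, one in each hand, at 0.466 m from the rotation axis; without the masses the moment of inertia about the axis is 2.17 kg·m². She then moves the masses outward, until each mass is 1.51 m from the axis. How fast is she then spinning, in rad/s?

ω₂ ≈ 2.00 rad/s

No external torque acts about the spin axis, so angular momentum is conserved.
I₁ = 2.17 + 2(2.82)(0.466)² = 3.395 kg·m²; I₂ = 2.17 + 2(2.82)(1.51)² = 15.03 kg·m².
ω₂ = I₁ω₁ / I₂ = (3.395)(8.87 rad/s) / (15.03) = 2.003 rad/s.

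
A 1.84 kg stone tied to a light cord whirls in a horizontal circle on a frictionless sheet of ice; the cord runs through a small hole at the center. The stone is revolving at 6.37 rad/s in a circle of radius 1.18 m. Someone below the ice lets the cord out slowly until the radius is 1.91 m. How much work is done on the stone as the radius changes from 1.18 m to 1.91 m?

No torque about the axis ⇒ m r₁² ω₁ = m r₂² ω₂.
ω₂ = ω₁ (r₁/r₂)² = (6.37)(1.18/1.91)² = 2.431 rad/s.
W = ΔKE = ½m(v₂² − v₁²) = -32.14 J.

W ≈ -32.1 J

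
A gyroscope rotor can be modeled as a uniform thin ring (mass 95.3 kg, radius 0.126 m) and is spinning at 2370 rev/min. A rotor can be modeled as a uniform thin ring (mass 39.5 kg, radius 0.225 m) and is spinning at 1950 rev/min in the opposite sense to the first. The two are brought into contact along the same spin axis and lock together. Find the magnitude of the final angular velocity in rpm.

The coupling torques are internal; angular momentum about the shared axis is conserved.
Moments of inertia: I_A = (95.3)(0.126)² = 1.513 kg·m²; I_B = (39.5)(0.225)² = 2.000 kg·m².
Taking A's sense as positive: L = (1.513)(2370) − (2.000)(1950) = -313.6 kg·m²·rpm.
Combined I = 1.513 + 2.000 = 3.513 kg·m².
ω_f = L / I = -313.6 / 3.513 = -89.28 rpm.

|ω_f| ≈ 89.3 rpm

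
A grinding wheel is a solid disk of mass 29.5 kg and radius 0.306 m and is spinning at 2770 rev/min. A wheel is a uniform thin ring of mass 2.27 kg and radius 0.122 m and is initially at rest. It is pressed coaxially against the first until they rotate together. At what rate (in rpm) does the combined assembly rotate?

The coupling torques are internal; angular momentum about the shared axis is conserved.
Moments of inertia: I_A = ½(29.5)(0.306)² = 1.381 kg·m²; I_B = (2.27)(0.122)² = 0.03379 kg·m².
Taking A's sense as positive: L = (1.381)(2770) = 3826 kg·m²·rpm.
Combined I = 1.381 + 0.03379 = 1.415 kg·m².
ω_f = L / I = 3826 / 1.415 = 2704 rpm.

|ω_f| ≈ 2700 rpm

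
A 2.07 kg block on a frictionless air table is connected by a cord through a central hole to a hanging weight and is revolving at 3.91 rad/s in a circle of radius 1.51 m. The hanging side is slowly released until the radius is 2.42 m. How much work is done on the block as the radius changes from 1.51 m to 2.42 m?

No torque about the axis ⇒ m r₁² ω₁ = m r₂² ω₂.
ω₂ = ω₁ (r₁/r₂)² = (3.91)(1.51/2.42)² = 1.522 rad/s.
W = ΔKE = ½m(v₂² − v₁²) = -22.03 J.

W ≈ -22.0 J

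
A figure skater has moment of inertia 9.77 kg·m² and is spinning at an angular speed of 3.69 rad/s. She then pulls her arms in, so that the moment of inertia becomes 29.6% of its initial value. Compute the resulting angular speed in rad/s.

With no external torque about the axis, L is conserved: I₁ω₁ = I₂ω₂.
I₂ = 0.296 × 9.77 = 2.892 kg·m².
ω₂ = I₁ω₁ / I₂ = (9.770)(3.69 rad/s) / (2.892) = 12.47 rad/s.

ω₂ ≈ 12.5 rad/s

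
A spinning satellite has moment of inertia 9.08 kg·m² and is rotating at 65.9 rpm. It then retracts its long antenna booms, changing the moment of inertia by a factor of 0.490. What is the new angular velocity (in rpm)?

ω₂ ≈ 134 rpm

With no external torque about the axis, L is conserved: I₁ω₁ = I₂ω₂.
I₂ = 0.490 × 9.08 = 4.449 kg·m².
ω₂ = I₁ω₁ / I₂ = (9.080)(65.9 rpm) / (4.449) = 134.5 rpm.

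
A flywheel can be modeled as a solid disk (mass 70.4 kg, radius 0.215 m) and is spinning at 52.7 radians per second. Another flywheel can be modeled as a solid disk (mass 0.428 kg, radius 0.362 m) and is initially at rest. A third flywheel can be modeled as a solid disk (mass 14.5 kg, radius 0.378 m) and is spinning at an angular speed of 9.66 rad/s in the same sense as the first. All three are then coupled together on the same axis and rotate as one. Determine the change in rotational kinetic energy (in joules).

The coupling torques are internal; angular momentum about the shared axis is conserved.
Moments of inertia: I_A = ½(70.4)(0.215)² = 1.627 kg·m²; I_B = ½(0.428)(0.362)² = 0.02804 kg·m²; I_C = ½(14.5)(0.378)² = 1.036 kg·m².
Taking A's sense as positive: L = (1.627)(52.7) + (1.036)(9.66) = 95.76 kg·m²·rad/s.
Combined I = 1.627 + 0.02804 + 1.036 = 2.691 kg·m².
ω_f = L / I = 95.76 / 2.691 = 35.58 rad/s.
KE_i = ½ΣIω² = 2308 J; KE_f = ½(2.691)(35.58)² = 1704 J.

ΔKE ≈ -604 J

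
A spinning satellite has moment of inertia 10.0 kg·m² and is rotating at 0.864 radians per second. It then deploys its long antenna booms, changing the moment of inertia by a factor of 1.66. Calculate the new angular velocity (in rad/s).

Angular momentum about the spin axis is conserved since the torque about it is zero.
I₂ = 1.66 × 10.0 = 16.60 kg·m².
ω₂ = I₁ω₁ / I₂ = (10.00)(0.864 rad/s) / (16.60) = 0.5205 rad/s.

ω₂ ≈ 0.520 rad/s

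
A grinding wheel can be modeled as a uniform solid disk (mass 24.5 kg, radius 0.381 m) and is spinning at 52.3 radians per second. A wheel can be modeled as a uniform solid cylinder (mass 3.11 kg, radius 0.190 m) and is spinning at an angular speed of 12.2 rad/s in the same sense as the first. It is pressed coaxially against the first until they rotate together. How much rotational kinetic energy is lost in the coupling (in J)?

The coupling torques are internal; angular momentum about the shared axis is conserved.
Moments of inertia: I_A = ½(24.5)(0.381)² = 1.778 kg·m²; I_B = ½(3.11)(0.190)² = 0.05614 kg·m².
Taking A's sense as positive: L = (1.778)(52.3) + (0.05614)(12.2) = 93.69 kg·m²·rad/s.
Combined I = 1.778 + 0.05614 = 1.834 kg·m².
ω_f = L / I = 93.69 / 1.834 = 51.07 rad/s.
KE_i = ½ΣIω² = 2436 J; KE_f = ½(1.834)(51.07)² = 2392 J.

ΔKE lost ≈ 43.8 J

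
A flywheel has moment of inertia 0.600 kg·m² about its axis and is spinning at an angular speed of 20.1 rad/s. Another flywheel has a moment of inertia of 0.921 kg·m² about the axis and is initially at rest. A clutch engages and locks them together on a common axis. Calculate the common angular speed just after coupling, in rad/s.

No external torque acts about the common axis, so total angular momentum is conserved.
Taking A's sense as positive: L = (0.6000)(20.1) = 12.06 kg·m²·rad/s.
Combined I = 0.6000 + 0.9210 = 1.521 kg·m².
ω_f = L / I = 12.06 / 1.521 = 7.929 rad/s.

|ω_f| ≈ 7.93 rad/s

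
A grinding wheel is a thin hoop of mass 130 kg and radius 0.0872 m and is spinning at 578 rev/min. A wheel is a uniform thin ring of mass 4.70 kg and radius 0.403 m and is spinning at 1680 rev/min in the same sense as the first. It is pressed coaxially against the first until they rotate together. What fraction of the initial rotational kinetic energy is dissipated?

fraction ≈ 0.211

The coupling torques are internal; angular momentum about the shared axis is conserved.
Moments of inertia: I_A = (130)(0.0872)² = 0.9885 kg·m²; I_B = (4.70)(0.403)² = 0.7633 kg·m².
Taking A's sense as positive: L = (0.9885)(578) + (0.7633)(1680) = 1854 kg·m²·rpm.
Combined I = 0.9885 + 0.7633 = 1.752 kg·m².
ω_f = L / I = 1854 / 1.752 = 1058 rpm.
KE_i = ½ΣIω² = 13620 J; KE_f = ½(1.752)(110.8)² = 10760 J.
Fraction dissipated = (KE_i − KE_f)/KE_i = 0.2105.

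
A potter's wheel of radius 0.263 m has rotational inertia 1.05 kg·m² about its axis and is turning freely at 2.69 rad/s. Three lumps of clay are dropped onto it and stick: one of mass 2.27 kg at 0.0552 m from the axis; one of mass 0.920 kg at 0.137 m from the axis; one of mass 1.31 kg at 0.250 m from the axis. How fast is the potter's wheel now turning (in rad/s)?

No external torque acts about the axis; L_before = L_after.
Added inertia Σmr² = (2.27)(0.0552)² + (0.920)(0.137)² + (1.31)(0.250)² = 0.1061 kg·m²; I_f = 1.050 + 0.1061 = 1.156 kg·m².
ω_f = I_p ω_i / I_f = (1.050)(2.69) / 1.156 = 2.443 rad/s.

ω_f ≈ 2.44 rad/s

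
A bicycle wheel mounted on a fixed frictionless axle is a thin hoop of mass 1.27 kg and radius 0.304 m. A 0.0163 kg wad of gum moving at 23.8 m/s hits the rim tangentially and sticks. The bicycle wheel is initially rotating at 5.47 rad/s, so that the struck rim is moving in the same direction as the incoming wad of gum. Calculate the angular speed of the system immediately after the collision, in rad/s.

|ω_f| ≈ 6.39 rad/s

About the axle the impulsive forces during the collision are internal, so angular momentum about that axis is conserved.
I_p = (1.27)(0.304)² = 0.1174 kg·m². Taking the sense of the wad of gum's angular momentum as positive, L_{wad} = m v R = (0.0163)(23.8)(0.304) = 0.1179 kg·m²/s.
L_i = +I_p ω_p + m v R = +(0.1174)(5.47) + 0.1179 = 0.7599 kg·m²/s.
After sticking, I_f = I_p + m R² = 0.1174 + (0.0163)(0.304)² = 0.1189 kg·m².
ω_f = L_i / I_f = 0.7599 / 0.1189 = 6.393 rad/s.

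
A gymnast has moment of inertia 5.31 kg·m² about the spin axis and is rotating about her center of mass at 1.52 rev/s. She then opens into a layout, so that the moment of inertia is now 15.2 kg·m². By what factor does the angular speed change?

With no external torque about the axis, L is conserved: I₁ω₁ = I₂ω₂.
ω₂/ω₁ = I₁/I₂ = 5.310 / 15.20 = 0.3493.

ω₂/ω₁ ≈ 0.349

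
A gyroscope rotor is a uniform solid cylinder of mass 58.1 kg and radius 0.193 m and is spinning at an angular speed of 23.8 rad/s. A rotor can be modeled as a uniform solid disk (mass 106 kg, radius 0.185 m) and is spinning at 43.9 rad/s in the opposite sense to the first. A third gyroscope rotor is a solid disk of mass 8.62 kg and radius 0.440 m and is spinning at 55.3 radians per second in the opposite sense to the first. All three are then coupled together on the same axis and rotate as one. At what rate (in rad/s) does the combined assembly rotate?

|ω_f| ≈ 26.8 rad/s

The coupling torques are internal; angular momentum about the shared axis is conserved.
Moments of inertia: I_A = ½(58.1)(0.193)² = 1.082 kg·m²; I_B = ½(106)(0.185)² = 1.814 kg·m²; I_C = ½(8.62)(0.440)² = 0.8344 kg·m².
Taking A's sense as positive: L = (1.082)(23.8) − (1.814)(43.9) − (0.8344)(55.3) = -100.0 kg·m²·rad/s.
Combined I = 1.082 + 1.814 + 0.8344 = 3.730 kg·m².
ω_f = L / I = -100.0 / 3.730 = -26.81 rad/s.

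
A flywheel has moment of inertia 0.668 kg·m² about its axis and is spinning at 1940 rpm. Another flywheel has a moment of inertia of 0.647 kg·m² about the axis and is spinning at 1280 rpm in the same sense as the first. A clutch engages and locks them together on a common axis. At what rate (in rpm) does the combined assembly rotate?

The coupling torques are internal; angular momentum about the shared axis is conserved.
Taking A's sense as positive: L = (0.6680)(1940) + (0.6470)(1280) = 2124 kg·m²·rpm.
Combined I = 0.6680 + 0.6470 = 1.315 kg·m².
ω_f = L / I = 2124 / 1.315 = 1615 rpm.

|ω_f| ≈ 1620 rpm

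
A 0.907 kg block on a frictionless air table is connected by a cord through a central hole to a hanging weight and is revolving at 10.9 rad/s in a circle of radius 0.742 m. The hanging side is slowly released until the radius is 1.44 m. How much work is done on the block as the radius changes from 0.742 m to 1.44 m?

W ≈ -21.8 J

No torque about the axis ⇒ m r₁² ω₁ = m r₂² ω₂.
ω₂ = ω₁ (r₁/r₂)² = (10.9)(0.742/1.44)² = 2.894 rad/s.
W = ΔKE = ½m(v₂² − v₁²) = -21.79 J.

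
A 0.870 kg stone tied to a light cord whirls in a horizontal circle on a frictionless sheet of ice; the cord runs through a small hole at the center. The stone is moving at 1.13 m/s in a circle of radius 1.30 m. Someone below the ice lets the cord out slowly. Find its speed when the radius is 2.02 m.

v₂ ≈ 0.727 m/s

The only horizontal force on the mass is along the cord (radial), so it exerts no torque about the hole and angular momentum m v r is conserved.
v₂ = v₁ r₁ / r₂ = (1.13)(1.30) / (2.02) = 0.7272 m/s.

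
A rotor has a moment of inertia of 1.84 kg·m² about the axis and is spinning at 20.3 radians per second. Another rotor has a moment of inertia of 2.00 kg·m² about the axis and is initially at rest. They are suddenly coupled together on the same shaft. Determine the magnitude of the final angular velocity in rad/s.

No external torque acts about the common axis, so total angular momentum is conserved.
Taking A's sense as positive: L = (1.840)(20.3) = 37.35 kg·m²·rad/s.
Combined I = 1.840 + 2.000 = 3.840 kg·m².
ω_f = L / I = 37.35 / 3.840 = 9.727 rad/s.

|ω_f| ≈ 9.73 rad/s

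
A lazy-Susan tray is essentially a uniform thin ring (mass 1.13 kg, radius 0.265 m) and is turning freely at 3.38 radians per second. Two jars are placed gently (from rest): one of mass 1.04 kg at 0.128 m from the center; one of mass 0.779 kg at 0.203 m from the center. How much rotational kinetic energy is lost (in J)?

energy lost ≈ 0.173 J

The added mass arrives with no angular momentum about the center, and any external torque about the center is negligible, so the system's angular momentum is conserved.
I_p = (1.13)(0.265)² = 0.07935 kg·m².
Added inertia Σmr² = (1.04)(0.128)² + (0.779)(0.203)² = 0.04914 kg·m²; I_f = 0.07935 + 0.04914 = 0.1285 kg·m².
ω_f = I_p ω_i / I_f = (0.07935)(3.38) / 0.1285 = 2.087 rad/s.
KE_i = ½(0.07935)(3.380 rad/s)² = 0.4533 J; KE_f = ½(0.1285)(2.087)² = 0.2799 J.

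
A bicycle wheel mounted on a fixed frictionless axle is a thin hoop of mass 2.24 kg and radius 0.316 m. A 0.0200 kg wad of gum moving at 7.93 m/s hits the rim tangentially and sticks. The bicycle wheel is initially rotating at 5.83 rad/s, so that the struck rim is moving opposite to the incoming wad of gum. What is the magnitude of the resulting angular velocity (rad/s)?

About the axle the impulsive forces during the collision are internal, so angular momentum about that axis is conserved.
I_p = (2.24)(0.316)² = 0.2237 kg·m². Taking the sense of the wad of gum's angular momentum as positive, L_{wad} = m v R = (0.0200)(7.93)(0.316) = 0.05012 kg·m²/s.
L_i = −I_p ω_p + m v R = −(0.2237)(5.83) + 0.05012 = -1.254 kg·m²/s.
After sticking, I_f = I_p + m R² = 0.2237 + (0.0200)(0.316)² = 0.2257 kg·m².
ω_f = L_i / I_f = -1.254 / 0.2257 = -5.556 rad/s.

|ω_f| ≈ 5.56 rad/s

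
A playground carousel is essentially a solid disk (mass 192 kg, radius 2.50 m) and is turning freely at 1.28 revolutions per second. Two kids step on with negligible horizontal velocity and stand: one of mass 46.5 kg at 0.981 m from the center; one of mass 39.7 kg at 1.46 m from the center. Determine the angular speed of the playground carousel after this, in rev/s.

ω_f ≈ 1.05 rev/s

The added mass arrives with no angular momentum about the center, and any external torque about the center is negligible, so the system's angular momentum is conserved.
I_p = ½(192)(2.50)² = 600.0 kg·m².
Added inertia Σmr² = (46.5)(0.981)² + (39.7)(1.46)² = 129.4 kg·m²; I_f = 600.0 + 129.4 = 729.4 kg·m².
ω_f = I_p ω_i / I_f = (600.0)(1.28) / 729.4 = 1.053 rev/s.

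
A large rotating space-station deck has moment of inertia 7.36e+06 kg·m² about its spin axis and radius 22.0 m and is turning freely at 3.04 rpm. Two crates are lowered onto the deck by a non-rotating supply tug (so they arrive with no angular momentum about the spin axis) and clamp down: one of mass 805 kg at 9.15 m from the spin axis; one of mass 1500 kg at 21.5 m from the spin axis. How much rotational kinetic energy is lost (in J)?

The added mass arrives with no angular momentum about the spin axis, and any external torque about the spin axis is negligible, so the system's angular momentum is conserved.
Added inertia Σmr² = (805)(9.15)² + (1500)(21.5)² = 7.608e+05 kg·m²; I_f = 7.360e+06 + 7.608e+05 = 8.121e+06 kg·m².
ω_f = I_p ω_i / I_f = (7.360e+06)(3.04) / 8.121e+06 = 2.755 rpm.
KE_i = ½(7.360e+06)(0.3183 rad/s)² = 3.730e+05 J; KE_f = ½(8.121e+06)(0.2885)² = 3.380e+05 J.

energy lost ≈ 34900 J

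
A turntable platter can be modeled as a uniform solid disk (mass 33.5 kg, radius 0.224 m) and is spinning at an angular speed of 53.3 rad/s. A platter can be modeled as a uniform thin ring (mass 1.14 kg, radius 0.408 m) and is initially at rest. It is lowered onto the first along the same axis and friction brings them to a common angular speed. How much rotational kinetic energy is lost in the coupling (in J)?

No external torque acts about the common axis, so total angular momentum is conserved.
Moments of inertia: I_A = ½(33.5)(0.224)² = 0.8404 kg·m²; I_B = (1.14)(0.408)² = 0.1898 kg·m².
Taking A's sense as positive: L = (0.8404)(53.3) = 44.80 kg·m²·rad/s.
Combined I = 0.8404 + 0.1898 = 1.030 kg·m².
ω_f = L / I = 44.80 / 1.030 = 43.48 rad/s.
KE_i = ½ΣIω² = 1194 J; KE_f = ½(1.030)(43.48)² = 973.9 J.

ΔKE lost ≈ 220 J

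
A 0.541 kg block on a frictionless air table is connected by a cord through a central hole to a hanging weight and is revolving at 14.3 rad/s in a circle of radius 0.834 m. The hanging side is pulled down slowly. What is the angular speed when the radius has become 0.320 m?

No torque about the axis ⇒ m r₁² ω₁ = m r₂² ω₂.
ω₂ = ω₁ (r₁/r₂)² = (14.3)(0.834/0.320)² = 97.13 rad/s.

ω₂ ≈ 97.1 rad/s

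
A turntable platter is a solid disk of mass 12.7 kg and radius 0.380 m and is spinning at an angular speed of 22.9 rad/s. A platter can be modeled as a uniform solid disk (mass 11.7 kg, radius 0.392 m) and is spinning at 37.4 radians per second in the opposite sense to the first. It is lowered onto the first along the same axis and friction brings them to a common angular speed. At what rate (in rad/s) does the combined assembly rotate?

|ω_f| ≈ 6.95 rad/s

No external torque acts about the common axis, so total angular momentum is conserved.
Moments of inertia: I_A = ½(12.7)(0.380)² = 0.9169 kg·m²; I_B = ½(11.7)(0.392)² = 0.8989 kg·m².
Taking A's sense as positive: L = (0.9169)(22.9) − (0.8989)(37.4) = -12.62 kg·m²·rad/s.
Combined I = 0.9169 + 0.8989 = 1.816 kg·m².
ω_f = L / I = -12.62 / 1.816 = -6.951 rad/s.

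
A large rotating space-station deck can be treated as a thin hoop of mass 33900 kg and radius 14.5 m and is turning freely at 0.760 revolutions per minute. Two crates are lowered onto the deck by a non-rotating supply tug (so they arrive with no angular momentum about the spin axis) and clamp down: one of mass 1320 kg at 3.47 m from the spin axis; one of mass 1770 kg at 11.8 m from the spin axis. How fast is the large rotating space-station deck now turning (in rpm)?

No external torque acts about the spin axis; L_before = L_after.
I_p = (33900)(14.5)² = 7.127e+06 kg·m².
Added inertia Σmr² = (1320)(3.47)² + (1770)(11.8)² = 2.623e+05 kg·m²; I_f = 7.127e+06 + 2.623e+05 = 7.390e+06 kg·m².
ω_f = I_p ω_i / I_f = (7.127e+06)(0.760) / 7.390e+06 = 0.7330 rpm.

ω_f ≈ 0.733 rpm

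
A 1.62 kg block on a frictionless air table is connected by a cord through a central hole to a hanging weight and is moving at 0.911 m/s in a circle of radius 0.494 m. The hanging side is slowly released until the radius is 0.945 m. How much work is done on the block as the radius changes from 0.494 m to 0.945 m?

W ≈ -0.489 J

The only horizontal force on the mass is along the cord (radial), so it exerts no torque about the hole and angular momentum m v r is conserved.
v₂ = v₁ r₁ / r₂ = (0.911)(0.494) / (0.945) = 0.4762 m/s.
W = ΔKE = ½m(v₂² − v₁²) = -0.4885 J.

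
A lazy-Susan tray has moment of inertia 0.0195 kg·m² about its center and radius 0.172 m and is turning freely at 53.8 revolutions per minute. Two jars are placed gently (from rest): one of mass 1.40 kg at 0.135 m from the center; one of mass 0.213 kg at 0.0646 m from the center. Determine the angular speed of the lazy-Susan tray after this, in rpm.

No external torque acts about the center; L_before = L_after.
Added inertia Σmr² = (1.40)(0.135)² + (0.213)(0.0646)² = 0.02640 kg·m²; I_f = 0.01950 + 0.02640 = 0.04590 kg·m².
ω_f = I_p ω_i / I_f = (0.01950)(53.8) / 0.04590 = 22.85 rpm.

ω_f ≈ 22.9 rpm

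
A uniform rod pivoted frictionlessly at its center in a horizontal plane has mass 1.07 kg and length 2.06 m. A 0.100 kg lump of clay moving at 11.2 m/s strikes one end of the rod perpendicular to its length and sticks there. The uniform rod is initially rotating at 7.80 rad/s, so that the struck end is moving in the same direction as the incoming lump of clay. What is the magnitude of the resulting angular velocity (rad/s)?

About the pivot the impulsive forces during the collision are internal, so angular momentum about that axis is conserved.
I_p = (1/12)(1.07)(2.06)² = 0.3784 kg·m². Taking the sense of the lump of clay's angular momentum as positive, L_{lump} = m v R = (0.100)(11.2)(2.06/2) = 1.154 kg·m²/s.
L_i = +I_p ω_p + m v R = +(0.3784)(7.80) + 1.154 = 4.105 kg·m²/s.
After sticking, I_f = I_p + m R² = 0.3784 + (0.100)(2.06/2)² = 0.4845 kg·m².
ω_f = L_i / I_f = 4.105 / 0.4845 = 8.473 rad/s.

|ω_f| ≈ 8.47 rad/s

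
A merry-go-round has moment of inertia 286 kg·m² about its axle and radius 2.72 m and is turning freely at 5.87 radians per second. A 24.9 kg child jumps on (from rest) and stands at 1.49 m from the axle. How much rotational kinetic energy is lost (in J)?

No external torque acts about the axle; L_before = L_after.
Added inertia Σmr² = (24.9)(1.49)² = 55.28 kg·m²; I_f = 286.0 + 55.28 = 341.3 kg·m².
ω_f = I_p ω_i / I_f = (286.0)(5.87) / 341.3 = 4.919 rad/s.
KE_i = ½(286.0)(5.870 rad/s)² = 4927 J; KE_f = ½(341.3)(4.919)² = 4129 J.

energy lost ≈ 798 J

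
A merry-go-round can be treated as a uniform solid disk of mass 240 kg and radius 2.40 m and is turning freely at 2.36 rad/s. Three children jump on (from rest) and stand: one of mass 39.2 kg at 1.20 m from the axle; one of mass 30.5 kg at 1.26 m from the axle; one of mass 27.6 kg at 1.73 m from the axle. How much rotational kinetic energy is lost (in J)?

The added mass arrives with no angular momentum about the axle, and any external torque about the axle is negligible, so the system's angular momentum is conserved.
I_p = ½(240)(2.40)² = 691.2 kg·m².
Added inertia Σmr² = (39.2)(1.20)² + (30.5)(1.26)² + (27.6)(1.73)² = 187.5 kg·m²; I_f = 691.2 + 187.5 = 878.7 kg·m².
ω_f = I_p ω_i / I_f = (691.2)(2.36) / 878.7 = 1.856 rad/s.
KE_i = ½(691.2)(2.360 rad/s)² = 1925 J; KE_f = ½(878.7)(1.856)² = 1514 J.

energy lost ≈ 411 J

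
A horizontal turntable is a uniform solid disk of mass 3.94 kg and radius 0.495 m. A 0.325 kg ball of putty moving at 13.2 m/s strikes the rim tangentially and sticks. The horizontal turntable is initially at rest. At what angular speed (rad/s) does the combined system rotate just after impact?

The axle reaction passes through the axle and exerts no torque about it; angular momentum about the axle is conserved through the impact.
I_p = ½(3.94)(0.495)² = 0.4827 kg·m². Taking the sense of the ball of putty's angular momentum as positive, L_{ball} = m v R = (0.325)(13.2)(0.495) = 2.124 kg·m²/s.
L_i = 0 + 2.124 = 2.124 kg·m²/s.
After sticking, I_f = I_p + m R² = 0.4827 + (0.325)(0.495)² = 0.5623 kg·m².
ω_f = L_i / I_f = 2.124 / 0.5623 = 3.776 rad/s.

|ω_f| ≈ 3.78 rad/s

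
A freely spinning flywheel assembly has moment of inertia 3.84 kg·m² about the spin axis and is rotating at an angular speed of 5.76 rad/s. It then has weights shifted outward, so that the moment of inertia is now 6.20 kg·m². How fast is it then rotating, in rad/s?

No external torque acts about the spin axis, so angular momentum is conserved.
ω₂ = I₁ω₁ / I₂ = (3.840)(5.76 rad/s) / (6.200) = 3.567 rad/s.

ω₂ ≈ 3.57 rad/s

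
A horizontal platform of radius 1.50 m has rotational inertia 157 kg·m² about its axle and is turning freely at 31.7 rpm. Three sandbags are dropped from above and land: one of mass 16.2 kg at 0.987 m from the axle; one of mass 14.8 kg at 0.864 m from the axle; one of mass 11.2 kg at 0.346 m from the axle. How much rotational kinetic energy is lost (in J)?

The added mass arrives with no angular momentum about the axle, and any external torque about the axle is negligible, so the system's angular momentum is conserved.
Added inertia Σmr² = (16.2)(0.987)² + (14.8)(0.864)² + (11.2)(0.346)² = 28.17 kg·m²; I_f = 157.0 + 28.17 = 185.2 kg·m².
ω_f = I_p ω_i / I_f = (157.0)(31.7) / 185.2 = 26.88 rpm.
KE_i = ½(157.0)(3.320 rad/s)² = 865.1 J; KE_f = ½(185.2)(2.815)² = 733.5 J.

energy lost ≈ 132 J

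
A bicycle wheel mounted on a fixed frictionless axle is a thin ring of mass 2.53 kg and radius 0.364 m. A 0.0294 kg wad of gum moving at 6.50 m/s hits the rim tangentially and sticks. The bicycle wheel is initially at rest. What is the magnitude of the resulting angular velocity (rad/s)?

About the axle the impulsive forces during the collision are internal, so angular momentum about that axis is conserved.
I_p = (2.53)(0.364)² = 0.3352 kg·m². Taking the sense of the wad of gum's angular momentum as positive, L_{wad} = m v R = (0.0294)(6.50)(0.364) = 0.06956 kg·m²/s.
L_i = 0 + 0.06956 = 0.06956 kg·m²/s.
After sticking, I_f = I_p + m R² = 0.3352 + (0.0294)(0.364)² = 0.3391 kg·m².
ω_f = L_i / I_f = 0.06956 / 0.3391 = 0.2051 rad/s.

|ω_f| ≈ 0.205 rad/s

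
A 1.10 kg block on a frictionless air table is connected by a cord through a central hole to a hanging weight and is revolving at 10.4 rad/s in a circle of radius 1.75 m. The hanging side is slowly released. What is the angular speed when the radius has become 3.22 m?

The constraining force is radial, so m r² ω about the center is conserved.
ω₂ = ω₁ (r₁/r₂)² = (10.4)(1.75/3.22)² = 3.072 rad/s.

ω₂ ≈ 3.07 rad/s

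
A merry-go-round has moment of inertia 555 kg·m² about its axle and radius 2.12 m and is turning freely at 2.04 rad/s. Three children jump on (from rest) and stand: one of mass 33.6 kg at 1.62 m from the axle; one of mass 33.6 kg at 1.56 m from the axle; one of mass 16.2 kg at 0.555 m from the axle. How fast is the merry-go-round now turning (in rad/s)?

No external torque acts about the axle; L_before = L_after.
Added inertia Σmr² = (33.6)(1.62)² + (33.6)(1.56)² + (16.2)(0.555)² = 174.9 kg·m²; I_f = 555.0 + 174.9 = 729.9 kg·m².
ω_f = I_p ω_i / I_f = (555.0)(2.04) / 729.9 = 1.551 rad/s.

ω_f ≈ 1.55 rad/s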